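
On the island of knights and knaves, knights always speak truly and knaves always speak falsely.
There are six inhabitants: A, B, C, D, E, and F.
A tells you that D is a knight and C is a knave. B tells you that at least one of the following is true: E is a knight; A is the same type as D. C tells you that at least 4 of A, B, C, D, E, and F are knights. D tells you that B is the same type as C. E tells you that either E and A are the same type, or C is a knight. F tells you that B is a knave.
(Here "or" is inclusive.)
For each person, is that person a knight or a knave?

A is a knave, B is a knight, C is a knight, D is a knight, E is a knight, and F is a knave.

As a knave, A's statement "D is a knight and C is a knave" should be false; it is.
B is a knight, so "at least one of the following is true: E is a knight; A is the same type as D" must be true — and it is.
C is a knight; "at least 4 of A, B, C, D, E, and F are knights" is true, as required.
Since D is a knight, "B is the same type as C" needs to be true, which holds.
Since E is a knight, "either E and A are the same type, or C is a knight" needs to be true, which holds.
Since F is a knave, "B is a knave" needs to be false, which holds.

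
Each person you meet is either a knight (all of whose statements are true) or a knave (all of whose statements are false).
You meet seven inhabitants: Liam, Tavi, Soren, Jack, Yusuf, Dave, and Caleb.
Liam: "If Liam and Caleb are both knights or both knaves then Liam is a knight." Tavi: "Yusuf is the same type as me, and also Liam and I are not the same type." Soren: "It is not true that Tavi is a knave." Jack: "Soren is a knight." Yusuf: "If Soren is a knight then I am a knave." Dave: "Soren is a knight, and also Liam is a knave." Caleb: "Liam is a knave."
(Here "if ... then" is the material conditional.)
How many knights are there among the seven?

2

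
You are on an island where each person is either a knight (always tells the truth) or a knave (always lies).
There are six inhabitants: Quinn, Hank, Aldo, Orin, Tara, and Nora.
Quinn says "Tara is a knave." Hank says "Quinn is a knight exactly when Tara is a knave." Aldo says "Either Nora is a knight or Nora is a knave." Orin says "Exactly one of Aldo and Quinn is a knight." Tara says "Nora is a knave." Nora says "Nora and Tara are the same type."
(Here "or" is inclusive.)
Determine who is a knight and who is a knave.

Quinn is a knave, Hank is a knight, Aldo is a knight, Orin is a knight, Tara is a knight, and Nora is a knave.

Quinn is a knave; "Tara is a knave" is false, as required.
Hank is a knight; "Quinn is a knight exactly when Tara is a knave" is True, as required.
Since Aldo is a knight, "either Nora is a knight or Nora is a knave" needs to be True, which holds.
Orin is a knight; "exactly one of Aldo and Quinn is a knight" is True, as required.
Tara is a knight, and the claim "Nora is a knave" is indeed True.
Nora is a knave, and the claim "Nora and Tara are the same type" is indeed false.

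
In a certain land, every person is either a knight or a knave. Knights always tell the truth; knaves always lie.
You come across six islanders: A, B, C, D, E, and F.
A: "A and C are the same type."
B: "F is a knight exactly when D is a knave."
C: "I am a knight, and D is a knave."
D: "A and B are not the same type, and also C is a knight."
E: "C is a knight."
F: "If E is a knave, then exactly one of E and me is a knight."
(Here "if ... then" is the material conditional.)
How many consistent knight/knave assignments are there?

1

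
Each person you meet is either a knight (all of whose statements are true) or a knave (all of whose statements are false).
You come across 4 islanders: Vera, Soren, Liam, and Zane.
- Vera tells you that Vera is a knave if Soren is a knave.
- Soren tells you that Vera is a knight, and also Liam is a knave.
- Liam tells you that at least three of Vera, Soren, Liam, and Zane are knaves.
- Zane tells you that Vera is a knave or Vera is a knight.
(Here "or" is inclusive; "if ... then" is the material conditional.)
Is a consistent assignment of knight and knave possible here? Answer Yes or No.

One consistent assignment: Vera=knight, Soren=knight, Liam=knave, Zane=knight.

Yes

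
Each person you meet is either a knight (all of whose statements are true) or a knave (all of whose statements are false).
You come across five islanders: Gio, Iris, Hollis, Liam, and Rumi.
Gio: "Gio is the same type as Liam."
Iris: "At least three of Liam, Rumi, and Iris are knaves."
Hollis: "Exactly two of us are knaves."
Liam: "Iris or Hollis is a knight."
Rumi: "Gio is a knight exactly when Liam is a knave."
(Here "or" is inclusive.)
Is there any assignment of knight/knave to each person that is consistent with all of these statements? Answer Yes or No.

Yes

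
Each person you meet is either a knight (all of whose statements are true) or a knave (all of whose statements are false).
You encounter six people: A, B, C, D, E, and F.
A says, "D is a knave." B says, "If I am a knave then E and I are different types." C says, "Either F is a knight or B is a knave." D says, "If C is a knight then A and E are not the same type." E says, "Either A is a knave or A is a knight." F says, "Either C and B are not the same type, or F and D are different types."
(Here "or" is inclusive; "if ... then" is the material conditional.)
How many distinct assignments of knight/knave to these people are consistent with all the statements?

1

Consistent assignments:
  A=knight, B=knight, C=knight, D=knave, E=knight, F=knight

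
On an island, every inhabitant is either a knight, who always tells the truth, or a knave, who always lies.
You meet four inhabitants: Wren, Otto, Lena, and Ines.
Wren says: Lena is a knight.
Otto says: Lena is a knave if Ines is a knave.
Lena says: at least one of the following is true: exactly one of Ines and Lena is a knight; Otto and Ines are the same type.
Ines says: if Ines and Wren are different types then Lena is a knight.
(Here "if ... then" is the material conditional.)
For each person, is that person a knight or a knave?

Knights: Wren, Otto, Lena, and Ines. Knaves: none.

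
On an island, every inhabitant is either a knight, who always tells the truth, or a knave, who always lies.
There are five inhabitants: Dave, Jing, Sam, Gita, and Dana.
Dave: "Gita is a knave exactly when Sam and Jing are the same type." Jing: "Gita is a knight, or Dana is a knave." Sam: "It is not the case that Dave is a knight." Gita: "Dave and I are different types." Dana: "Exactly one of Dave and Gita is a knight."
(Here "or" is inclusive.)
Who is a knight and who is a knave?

Dave (knave): "Gita is a knave exactly when Sam and Jing are the same type" — false. ✓
Jing is a knight; "Gita is a knight, or Dana is a knave" is true, as required.
Since Sam is a knight, "it is not the case that Dave is a knight" needs to be true, which holds.
As a knight, Gita's statement "Dave and I are different types" should be true; it is.
Dana (knight): "exactly one of Dave and Gita is a knight" — true. ✓

Knights: Jing, Sam, Gita, and Dana. Knaves: Dave.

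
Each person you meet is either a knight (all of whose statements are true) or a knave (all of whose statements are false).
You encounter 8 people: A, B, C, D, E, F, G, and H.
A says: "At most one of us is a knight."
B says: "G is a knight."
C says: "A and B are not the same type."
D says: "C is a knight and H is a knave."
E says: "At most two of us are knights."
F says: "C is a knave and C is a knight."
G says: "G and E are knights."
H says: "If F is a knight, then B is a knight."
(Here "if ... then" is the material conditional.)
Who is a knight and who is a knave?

A is a knave, B is a knave, C is a knave, D is a knave, E is a knight, F is a knave, G is a knave, and H is a knight.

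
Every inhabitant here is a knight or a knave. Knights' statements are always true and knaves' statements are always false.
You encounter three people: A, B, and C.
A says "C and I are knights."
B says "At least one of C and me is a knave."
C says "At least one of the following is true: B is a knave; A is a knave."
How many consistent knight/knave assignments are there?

0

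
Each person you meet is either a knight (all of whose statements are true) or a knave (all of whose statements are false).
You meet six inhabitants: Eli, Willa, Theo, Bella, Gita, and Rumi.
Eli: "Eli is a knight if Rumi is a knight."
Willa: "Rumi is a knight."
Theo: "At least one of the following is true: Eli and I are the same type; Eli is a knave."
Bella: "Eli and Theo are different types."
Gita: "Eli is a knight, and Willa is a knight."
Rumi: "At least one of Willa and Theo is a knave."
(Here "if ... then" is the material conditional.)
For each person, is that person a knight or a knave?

Eli is a knight, so "Eli is a knight if Rumi is a knight" must be true — and it is.
Willa is a knight; "Rumi is a knight" is true, as required.
Theo is a knave; "at least one of the following is true: Eli and I are the same type; Eli is a knave" is False, as required.
Bella is a knight, and the claim "Eli and Theo are different types" is indeed true.
Gita is a knight; "Eli is a knight, and Willa is a knight" is true, as required.
Rumi (knight): "at least one of Willa and Theo is a knave" — true. ✓

Knights: Eli, Willa, Bella, Gita, and Rumi. Knaves: Theo.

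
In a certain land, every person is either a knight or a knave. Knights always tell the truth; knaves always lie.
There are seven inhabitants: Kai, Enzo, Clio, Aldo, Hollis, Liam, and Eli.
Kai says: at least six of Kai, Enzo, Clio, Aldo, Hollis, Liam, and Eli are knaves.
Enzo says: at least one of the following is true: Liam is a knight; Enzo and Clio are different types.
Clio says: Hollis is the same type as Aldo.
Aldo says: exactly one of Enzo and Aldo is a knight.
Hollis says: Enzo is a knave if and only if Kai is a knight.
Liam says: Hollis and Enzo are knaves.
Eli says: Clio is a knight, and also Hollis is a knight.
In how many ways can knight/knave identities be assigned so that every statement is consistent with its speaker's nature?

0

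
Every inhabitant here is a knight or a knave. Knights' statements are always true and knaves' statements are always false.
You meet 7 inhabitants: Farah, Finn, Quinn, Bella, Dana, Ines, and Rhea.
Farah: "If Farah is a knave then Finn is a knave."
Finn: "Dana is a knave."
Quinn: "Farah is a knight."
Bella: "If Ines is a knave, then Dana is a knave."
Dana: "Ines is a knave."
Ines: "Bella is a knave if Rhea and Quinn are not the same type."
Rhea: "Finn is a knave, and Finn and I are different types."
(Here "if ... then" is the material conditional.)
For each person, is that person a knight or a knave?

Farah is a knave, Finn is a knight, Quinn is a knave, Bella is a knight, Dana is a knave, Ines is a knight, and Rhea is a knave.

Farah (knave): "if Farah is a knave then Finn is a knave" — False. ✓
Finn is a knight, so "Dana is a knave" must be True — and it is.
Quinn is a knave; "Farah is a knight" is False, as required.
Bella is a knight; "if Ines is a knave, then Dana is a knave" is True, as required.
Dana is a knave, so "Ines is a knave" must be False — and it is.
Since Ines is a knight, "Bella is a knave if Rhea and Quinn are not the same type" needs to be True, which holds.
Rhea (knave): "Finn is a knave, and Finn and I are different types" — False. ✓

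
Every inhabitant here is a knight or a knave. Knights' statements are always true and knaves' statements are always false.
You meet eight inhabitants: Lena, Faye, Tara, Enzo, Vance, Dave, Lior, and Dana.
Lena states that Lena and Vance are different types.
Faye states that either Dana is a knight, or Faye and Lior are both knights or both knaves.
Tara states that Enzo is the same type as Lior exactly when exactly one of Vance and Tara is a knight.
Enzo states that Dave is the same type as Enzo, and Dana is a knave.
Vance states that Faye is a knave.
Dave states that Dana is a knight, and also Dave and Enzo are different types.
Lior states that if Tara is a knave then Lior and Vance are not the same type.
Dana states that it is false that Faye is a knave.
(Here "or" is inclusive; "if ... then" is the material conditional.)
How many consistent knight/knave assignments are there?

4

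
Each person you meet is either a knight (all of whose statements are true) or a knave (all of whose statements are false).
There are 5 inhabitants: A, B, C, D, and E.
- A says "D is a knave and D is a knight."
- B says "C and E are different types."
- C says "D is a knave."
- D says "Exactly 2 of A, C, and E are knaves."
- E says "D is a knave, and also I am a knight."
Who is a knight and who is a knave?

Knights: C and E. Knaves: A, B, and D.

A is a knave, and the claim "D is a knave and D is a knight" is indeed False.
B is a knave; "C and E are different types" is False, as required.
C (knight): "D is a knave" — true. ✓
As a knave, D's statement "exactly 2 of A, C, and E are knaves" should be False; it is.
Since E is a knight, "D is a knave, and also I am a knight" needs to be true, which holds.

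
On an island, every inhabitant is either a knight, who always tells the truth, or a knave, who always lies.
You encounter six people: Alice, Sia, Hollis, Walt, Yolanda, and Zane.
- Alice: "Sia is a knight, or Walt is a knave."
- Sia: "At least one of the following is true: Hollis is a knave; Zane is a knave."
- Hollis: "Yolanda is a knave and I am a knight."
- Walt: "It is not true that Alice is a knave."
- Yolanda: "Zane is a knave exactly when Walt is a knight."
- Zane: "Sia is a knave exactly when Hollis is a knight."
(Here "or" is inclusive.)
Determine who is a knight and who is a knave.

Alice (knight): "Sia is a knight, or Walt is a knave" — true. ✓
Sia is a knight, and the claim "at least one of the following is true: Hollis is a knave; Zane is a knave" is indeed true.
As a knave, Hollis's statement "Yolanda is a knave and I am a knight" should be False; it is.
Walt is a knight; "it is not true that Alice is a knave" is true, as required.
Yolanda (knave): "Zane is a knave exactly when Walt is a knight" — False. ✓
Zane is a knight, so "Sia is a knave exactly when Hollis is a knight" must be true — and it is.

Knights: Alice, Sia, Walt, and Zane. Knaves: Hollis and Yolanda.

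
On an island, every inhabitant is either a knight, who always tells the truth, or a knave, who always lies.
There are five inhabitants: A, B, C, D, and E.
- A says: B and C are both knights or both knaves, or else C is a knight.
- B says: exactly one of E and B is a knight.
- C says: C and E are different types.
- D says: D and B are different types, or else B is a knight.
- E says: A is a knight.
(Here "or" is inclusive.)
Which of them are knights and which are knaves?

As a knave, A's statement "B and C are both knights or both knaves, or else C is a knight" should be False; it is.
Since B is a knight, "exactly one of E and B is a knight" needs to be True, which holds.
As a knave, C's statement "C and E are different types" should be False; it is.
D is a knight; "D and B are different types, or else B is a knight" is True, as required.
E is a knave; "A is a knight" is False, as required.

A is a knave, B is a knight, C is a knave, D is a knight, and E is a knave.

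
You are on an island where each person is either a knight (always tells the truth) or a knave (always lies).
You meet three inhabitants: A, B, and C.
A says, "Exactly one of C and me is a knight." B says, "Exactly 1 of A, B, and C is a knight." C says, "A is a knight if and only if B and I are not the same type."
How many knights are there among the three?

The unique consistent assignment is A=knave, B=knight, C=knave.
That has 1 knight.

1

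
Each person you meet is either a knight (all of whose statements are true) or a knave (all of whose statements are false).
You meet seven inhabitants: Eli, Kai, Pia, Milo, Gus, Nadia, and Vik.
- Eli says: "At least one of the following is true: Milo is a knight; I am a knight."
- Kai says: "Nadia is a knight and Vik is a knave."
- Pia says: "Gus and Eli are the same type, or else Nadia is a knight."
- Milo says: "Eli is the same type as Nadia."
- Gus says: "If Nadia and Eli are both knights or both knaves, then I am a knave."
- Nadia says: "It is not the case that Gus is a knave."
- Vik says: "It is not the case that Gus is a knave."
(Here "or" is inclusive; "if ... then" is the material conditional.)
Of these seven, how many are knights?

4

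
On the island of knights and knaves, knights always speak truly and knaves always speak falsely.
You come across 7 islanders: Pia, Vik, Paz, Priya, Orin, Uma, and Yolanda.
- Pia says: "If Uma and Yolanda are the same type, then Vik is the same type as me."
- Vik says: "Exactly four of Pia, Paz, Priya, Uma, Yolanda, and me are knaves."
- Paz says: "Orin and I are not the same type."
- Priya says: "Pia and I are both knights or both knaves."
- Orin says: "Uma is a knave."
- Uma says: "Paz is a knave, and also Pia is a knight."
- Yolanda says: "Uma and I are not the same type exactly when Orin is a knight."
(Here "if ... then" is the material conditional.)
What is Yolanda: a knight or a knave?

Yolanda is a knave.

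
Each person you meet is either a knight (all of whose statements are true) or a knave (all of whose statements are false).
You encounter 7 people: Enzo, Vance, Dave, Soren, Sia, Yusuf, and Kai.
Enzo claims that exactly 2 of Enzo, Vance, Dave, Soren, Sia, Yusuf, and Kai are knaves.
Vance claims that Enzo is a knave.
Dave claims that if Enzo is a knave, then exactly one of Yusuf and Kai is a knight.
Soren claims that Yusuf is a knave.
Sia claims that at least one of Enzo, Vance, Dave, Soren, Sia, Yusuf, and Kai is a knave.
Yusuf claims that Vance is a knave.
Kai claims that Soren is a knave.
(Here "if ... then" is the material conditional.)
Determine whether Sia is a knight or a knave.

Sia is a knight.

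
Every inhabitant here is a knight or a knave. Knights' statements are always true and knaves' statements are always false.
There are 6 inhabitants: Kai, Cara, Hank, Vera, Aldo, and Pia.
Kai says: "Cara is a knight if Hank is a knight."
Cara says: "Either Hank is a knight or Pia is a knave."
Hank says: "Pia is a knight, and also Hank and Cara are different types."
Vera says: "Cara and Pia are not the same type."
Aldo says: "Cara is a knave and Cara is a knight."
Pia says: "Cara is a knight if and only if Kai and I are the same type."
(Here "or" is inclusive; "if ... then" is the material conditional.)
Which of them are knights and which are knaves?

Kai is a knight; "Cara is a knight if Hank is a knight" is True, as required.
Cara (knight): "either Hank is a knight or Pia is a knave" — True. ✓
Since Hank is a knave, "Pia is a knight, and also Hank and Cara are different types" needs to be false, which holds.
Vera (knight): "Cara and Pia are not the same type" — True. ✓
Aldo is a knave, so "Cara is a knave and Cara is a knight" must be false — and it is.
As a knave, Pia's statement "Cara is a knight if and only if Kai and I are the same type" should be false; it is.

Kai is a knight, Cara is a knight, Hank is a knave, Vera is a knight, Aldo is a knave, and Pia is a knave.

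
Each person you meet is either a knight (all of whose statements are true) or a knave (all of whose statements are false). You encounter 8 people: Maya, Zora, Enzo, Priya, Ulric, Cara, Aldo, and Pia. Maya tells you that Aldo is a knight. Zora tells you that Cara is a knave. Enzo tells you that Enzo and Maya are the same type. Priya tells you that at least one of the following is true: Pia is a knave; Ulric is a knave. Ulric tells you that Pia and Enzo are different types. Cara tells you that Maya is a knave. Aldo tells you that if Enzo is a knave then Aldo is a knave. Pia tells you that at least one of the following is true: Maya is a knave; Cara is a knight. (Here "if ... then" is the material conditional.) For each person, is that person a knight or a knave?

Maya is a knight, Zora is a knight, Enzo is a knight, Priya is a knight, Ulric is a knight, Cara is a knave, Aldo is a knight, and Pia is a knave.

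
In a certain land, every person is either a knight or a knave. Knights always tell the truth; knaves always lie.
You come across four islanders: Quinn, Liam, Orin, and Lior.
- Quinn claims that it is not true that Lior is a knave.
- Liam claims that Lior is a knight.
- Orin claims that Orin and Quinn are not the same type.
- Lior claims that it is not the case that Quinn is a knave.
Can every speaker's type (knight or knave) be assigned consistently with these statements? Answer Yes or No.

Yes

One consistent assignment: Quinn=knave, Liam=knave, Orin=knight, Lior=knave.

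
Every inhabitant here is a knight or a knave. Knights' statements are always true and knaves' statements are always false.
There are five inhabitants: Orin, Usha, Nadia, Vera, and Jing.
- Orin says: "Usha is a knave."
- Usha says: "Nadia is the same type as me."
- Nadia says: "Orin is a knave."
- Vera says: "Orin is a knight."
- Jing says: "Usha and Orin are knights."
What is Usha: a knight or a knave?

Consistent assignments: {Orin=knave, Usha=knight, Nadia=knight, Vera=knave, Jing=knave}
In every consistent assignment, Usha is a knight.

Usha is a knight.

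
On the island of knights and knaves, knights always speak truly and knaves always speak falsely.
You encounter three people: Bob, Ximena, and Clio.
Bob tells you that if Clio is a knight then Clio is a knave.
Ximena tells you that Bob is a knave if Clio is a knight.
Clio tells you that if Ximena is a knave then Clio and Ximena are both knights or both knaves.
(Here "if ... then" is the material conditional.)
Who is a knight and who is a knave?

Bob is a knave, Ximena is a knight, and Clio is a knight.

Bob is a knave, so "if Clio is a knight then Clio is a knave" must be false — and it is.
Ximena is a knight, and the claim "Bob is a knave if Clio is a knight" is indeed True.
As a knight, Clio's statement "if Ximena is a knave then Clio and Ximena are both knights or both knaves" should be True; it is.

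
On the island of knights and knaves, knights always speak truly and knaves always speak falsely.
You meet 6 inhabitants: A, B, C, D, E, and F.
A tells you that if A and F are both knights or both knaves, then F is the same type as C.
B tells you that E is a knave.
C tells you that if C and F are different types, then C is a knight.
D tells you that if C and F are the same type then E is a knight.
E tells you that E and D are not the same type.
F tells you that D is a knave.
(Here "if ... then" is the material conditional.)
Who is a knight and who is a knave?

Knights: A, B, C, and F. Knaves: D and E.

A is a knight; "if A and F are both knights or both knaves, then F is the same type as C" is true, as required.
B is a knight; "E is a knave" is true, as required.
C is a knight; "if C and F are different types, then C is a knight" is true, as required.
D is a knave, so "if C and F are the same type then E is a knight" must be False — and it is.
E is a knave; "E and D are not the same type" is False, as required.
F is a knight, and the claim "D is a knave" is indeed true.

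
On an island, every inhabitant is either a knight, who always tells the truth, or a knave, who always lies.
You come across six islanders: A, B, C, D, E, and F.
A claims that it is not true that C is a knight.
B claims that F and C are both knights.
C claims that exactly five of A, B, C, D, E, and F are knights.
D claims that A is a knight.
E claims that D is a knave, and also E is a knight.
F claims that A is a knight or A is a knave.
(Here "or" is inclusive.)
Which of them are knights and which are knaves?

A is a knight, B is a knave, C is a knave, D is a knight, E is a knave, and F is a knight.

Since A is a knight, "it is not true that C is a knight" needs to be true, which holds.
Since B is a knave, "F and C are both knights" needs to be false, which holds.
C is a knave, and the claim "exactly five of A, B, C, D, E, and F are knights" is indeed false.
Since D is a knight, "A is a knight" needs to be true, which holds.
Since E is a knave, "D is a knave, and also E is a knight" needs to be false, which holds.
As a knight, F's statement "A is a knight or A is a knave" should be true; it is.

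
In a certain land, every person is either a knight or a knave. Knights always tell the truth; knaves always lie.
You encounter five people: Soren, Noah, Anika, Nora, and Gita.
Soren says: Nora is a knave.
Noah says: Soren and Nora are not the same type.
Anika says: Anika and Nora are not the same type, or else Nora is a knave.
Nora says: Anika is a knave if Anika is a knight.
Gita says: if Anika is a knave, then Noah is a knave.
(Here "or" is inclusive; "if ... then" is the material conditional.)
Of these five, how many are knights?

The unique consistent assignment is Soren=knight, Noah=knight, Anika=knight, Nora=knave, Gita=knight.
That has 4 knights.

4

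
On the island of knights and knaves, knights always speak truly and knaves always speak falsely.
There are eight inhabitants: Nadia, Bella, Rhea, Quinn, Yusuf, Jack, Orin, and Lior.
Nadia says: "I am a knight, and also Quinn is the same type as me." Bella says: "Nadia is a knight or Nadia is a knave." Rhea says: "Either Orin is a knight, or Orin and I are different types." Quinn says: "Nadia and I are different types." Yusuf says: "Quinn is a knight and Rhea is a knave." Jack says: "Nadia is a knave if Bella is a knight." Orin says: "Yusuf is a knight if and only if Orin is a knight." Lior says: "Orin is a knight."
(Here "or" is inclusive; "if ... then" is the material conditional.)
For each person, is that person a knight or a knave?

Nadia is a knave, Bella is a knight, Rhea is a knave, Quinn is a knight, Yusuf is a knight, Jack is a knight, Orin is a knave, and Lior is a knave.

As a knave, Nadia's statement "I am a knight, and also Quinn is the same type as me" should be False; it is.
Since Bella is a knight, "Nadia is a knight or Nadia is a knave" needs to be True, which holds.
Rhea (knave): "either Orin is a knight, or Orin and I are different types" — False. ✓
Since Quinn is a knight, "Nadia and I are different types" needs to be True, which holds.
Yusuf (knight): "Quinn is a knight and Rhea is a knave" — True. ✓
Jack is a knight, so "Nadia is a knave if Bella is a knight" must be True — and it is.
Since Orin is a knave, "Yusuf is a knight if and only if Orin is a knight" needs to be False, which holds.
Lior is a knave; "Orin is a knight" is False, as required.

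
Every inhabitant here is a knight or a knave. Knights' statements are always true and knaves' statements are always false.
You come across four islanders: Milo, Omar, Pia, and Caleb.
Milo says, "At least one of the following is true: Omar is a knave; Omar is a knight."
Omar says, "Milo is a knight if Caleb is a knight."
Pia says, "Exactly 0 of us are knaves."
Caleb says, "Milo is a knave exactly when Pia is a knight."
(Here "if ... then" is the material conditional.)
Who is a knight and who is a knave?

Knights: Milo, Omar, and Caleb. Knaves: Pia.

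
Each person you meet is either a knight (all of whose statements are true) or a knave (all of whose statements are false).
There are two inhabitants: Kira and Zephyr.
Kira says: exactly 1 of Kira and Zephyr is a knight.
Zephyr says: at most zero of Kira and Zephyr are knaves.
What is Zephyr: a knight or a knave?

Zephyr is a knave.

Consistent assignments: {Kira=knight, Zephyr=knave}; {Kira=knave, Zephyr=knave}
In every consistent assignment, Zephyr is a knave.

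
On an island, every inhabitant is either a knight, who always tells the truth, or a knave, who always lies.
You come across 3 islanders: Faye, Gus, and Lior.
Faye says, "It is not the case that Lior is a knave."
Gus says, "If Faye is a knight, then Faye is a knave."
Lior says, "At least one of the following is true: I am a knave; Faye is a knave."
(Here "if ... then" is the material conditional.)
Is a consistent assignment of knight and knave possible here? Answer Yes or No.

Checking all 8 assignments, each has at least one speaker whose statement's truth value contradicts their type.

No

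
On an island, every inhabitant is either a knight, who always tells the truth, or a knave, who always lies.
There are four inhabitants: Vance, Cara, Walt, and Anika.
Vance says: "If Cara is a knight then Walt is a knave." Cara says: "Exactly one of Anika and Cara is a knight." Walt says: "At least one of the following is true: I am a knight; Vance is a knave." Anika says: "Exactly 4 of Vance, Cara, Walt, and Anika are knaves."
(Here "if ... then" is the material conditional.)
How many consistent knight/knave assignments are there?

4

Consistent assignments:
  Vance=knight, Cara=knight, Walt=knave, Anika=knave
  Vance=knight, Cara=knave, Walt=knight, Anika=knave
  Vance=knight, Cara=knave, Walt=knave, Anika=knave
  Vance=knave, Cara=knight, Walt=knight, Anika=knave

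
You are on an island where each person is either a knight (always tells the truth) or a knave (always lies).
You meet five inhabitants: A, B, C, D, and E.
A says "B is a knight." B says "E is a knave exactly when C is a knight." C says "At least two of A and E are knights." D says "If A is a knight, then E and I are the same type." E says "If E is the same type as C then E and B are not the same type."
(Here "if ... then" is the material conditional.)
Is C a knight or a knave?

C is a knave.

Consistent assignments: {A=knave, B=knave, C=knave, D=knight, E=knave}
In every consistent assignment, C is a knave.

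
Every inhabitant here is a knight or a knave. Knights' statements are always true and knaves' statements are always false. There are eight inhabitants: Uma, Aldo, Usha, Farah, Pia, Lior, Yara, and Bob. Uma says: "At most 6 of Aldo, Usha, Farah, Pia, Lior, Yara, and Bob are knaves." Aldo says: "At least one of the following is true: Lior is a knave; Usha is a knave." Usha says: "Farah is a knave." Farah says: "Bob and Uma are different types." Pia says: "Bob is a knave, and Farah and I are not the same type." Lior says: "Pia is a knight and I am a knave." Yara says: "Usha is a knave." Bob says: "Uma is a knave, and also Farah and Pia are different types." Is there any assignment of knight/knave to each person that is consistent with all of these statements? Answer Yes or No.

Checking all 256 assignments, each has at least one speaker whose statement's truth value contradicts their type.

No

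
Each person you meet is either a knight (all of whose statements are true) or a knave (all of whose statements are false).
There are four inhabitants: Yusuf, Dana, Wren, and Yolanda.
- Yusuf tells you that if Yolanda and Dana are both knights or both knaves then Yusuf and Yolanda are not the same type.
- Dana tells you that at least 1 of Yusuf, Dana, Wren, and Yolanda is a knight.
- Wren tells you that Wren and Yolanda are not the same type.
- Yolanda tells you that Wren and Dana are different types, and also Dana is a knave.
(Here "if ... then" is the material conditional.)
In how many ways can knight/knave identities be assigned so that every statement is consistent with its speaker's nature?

3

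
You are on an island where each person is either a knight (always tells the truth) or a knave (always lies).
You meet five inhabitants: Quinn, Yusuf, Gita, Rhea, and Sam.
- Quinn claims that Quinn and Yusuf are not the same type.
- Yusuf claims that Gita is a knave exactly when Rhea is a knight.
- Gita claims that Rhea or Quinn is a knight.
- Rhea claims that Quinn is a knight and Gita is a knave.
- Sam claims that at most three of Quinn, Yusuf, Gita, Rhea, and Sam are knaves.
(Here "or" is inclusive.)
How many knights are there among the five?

The unique consistent assignment is Quinn=knave, Yusuf=knave, Gita=knave, Rhea=knave, Sam=knave.
That has 0 knights.

0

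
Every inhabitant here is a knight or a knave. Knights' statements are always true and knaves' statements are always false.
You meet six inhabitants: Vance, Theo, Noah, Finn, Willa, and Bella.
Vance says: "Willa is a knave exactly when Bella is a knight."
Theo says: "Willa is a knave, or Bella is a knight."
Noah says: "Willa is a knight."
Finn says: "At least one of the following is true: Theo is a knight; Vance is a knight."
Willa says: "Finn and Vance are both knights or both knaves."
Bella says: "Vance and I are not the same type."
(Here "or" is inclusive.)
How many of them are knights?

2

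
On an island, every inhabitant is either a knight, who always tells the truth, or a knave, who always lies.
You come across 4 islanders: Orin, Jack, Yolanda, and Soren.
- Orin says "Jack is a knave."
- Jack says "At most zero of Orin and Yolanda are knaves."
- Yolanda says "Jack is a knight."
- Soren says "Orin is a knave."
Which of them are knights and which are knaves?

Orin is a knight, Jack is a knave, Yolanda is a knave, and Soren is a knave.

As a knight, Orin's statement "Jack is a knave" should be True; it is.
Since Jack is a knave, "at most zero of Orin and Yolanda are knaves" needs to be False, which holds.
Yolanda is a knave; "Jack is a knight" is False, as required.
Soren is a knave, and the claim "Orin is a knave" is indeed False.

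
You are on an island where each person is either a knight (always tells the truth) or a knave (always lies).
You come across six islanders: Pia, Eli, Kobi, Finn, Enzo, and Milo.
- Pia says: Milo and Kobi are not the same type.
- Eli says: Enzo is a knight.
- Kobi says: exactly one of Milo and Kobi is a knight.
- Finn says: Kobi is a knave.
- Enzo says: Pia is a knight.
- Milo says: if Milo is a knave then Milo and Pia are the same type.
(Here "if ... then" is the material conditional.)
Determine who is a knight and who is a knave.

Knights: Pia, Eli, Kobi, and Enzo. Knaves: Finn and Milo.

Pia is a knight; "Milo and Kobi are not the same type" is true, as required.
Eli is a knight, and the claim "Enzo is a knight" is indeed true.
Kobi is a knight, and the claim "exactly one of Milo and Kobi is a knight" is indeed true.
Finn is a knave, so "Kobi is a knave" must be false — and it is.
Enzo is a knight, and the claim "Pia is a knight" is indeed true.
Since Milo is a knave, "if Milo is a knave then Milo and Pia are the same type" needs to be false, which holds.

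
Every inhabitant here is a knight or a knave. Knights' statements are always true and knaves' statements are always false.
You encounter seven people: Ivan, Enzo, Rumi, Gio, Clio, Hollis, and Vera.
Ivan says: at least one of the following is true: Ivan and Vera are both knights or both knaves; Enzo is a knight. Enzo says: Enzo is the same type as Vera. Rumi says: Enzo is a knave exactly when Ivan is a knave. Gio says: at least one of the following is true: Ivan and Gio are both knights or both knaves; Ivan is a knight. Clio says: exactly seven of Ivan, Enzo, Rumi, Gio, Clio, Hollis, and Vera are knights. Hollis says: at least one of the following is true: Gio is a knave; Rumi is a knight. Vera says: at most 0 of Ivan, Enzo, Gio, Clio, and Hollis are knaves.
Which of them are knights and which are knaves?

Ivan is a knight, Enzo is a knight, Rumi is a knight, Gio is a knight, Clio is a knight, Hollis is a knight, and Vera is a knight.

Ivan (knight): "at least one of the following is true: Ivan and Vera are both knights or both knaves; Enzo is a knight" — true. ✓
Since Enzo is a knight, "Enzo is the same type as Vera" needs to be true, which holds.
Since Rumi is a knight, "Enzo is a knave exactly when Ivan is a knave" needs to be true, which holds.
Since Gio is a knight, "at least one of the following is true: Ivan and Gio are both knights or both knaves; Ivan is a knight" needs to be true, which holds.
As a knight, Clio's statement "exactly seven of Ivan, Enzo, Rumi, Gio, Clio, Hollis, and Vera are knights" should be true; it is.
Hollis is a knight, and the claim "at least one of the following is true: Gio is a knave; Rumi is a knight" is indeed true.
Since Vera is a knight, "at most 0 of Ivan, Enzo, Gio, Clio, and Hollis are knaves" needs to be true, which holds.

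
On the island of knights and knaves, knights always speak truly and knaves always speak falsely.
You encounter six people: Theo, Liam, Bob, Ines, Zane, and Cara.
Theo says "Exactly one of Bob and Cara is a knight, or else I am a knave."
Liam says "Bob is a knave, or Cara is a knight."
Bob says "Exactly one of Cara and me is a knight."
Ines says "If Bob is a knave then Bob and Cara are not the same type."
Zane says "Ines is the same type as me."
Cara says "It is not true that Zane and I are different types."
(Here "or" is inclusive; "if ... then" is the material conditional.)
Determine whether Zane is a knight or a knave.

Zane is a knight.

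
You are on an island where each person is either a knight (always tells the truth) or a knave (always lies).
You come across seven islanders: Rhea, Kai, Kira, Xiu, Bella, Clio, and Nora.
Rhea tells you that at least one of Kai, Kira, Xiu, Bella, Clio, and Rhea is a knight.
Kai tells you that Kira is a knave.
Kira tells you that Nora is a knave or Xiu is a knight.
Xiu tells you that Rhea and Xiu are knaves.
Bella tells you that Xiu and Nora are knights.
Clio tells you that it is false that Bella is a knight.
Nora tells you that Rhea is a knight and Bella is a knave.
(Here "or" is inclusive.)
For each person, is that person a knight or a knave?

Rhea is a knight, and the claim "at least one of Kai, Kira, Xiu, Bella, Clio, and Rhea is a knight" is indeed true.
Kai (knight): "Kira is a knave" — true. ✓
Kira is a knave, so "Nora is a knave or Xiu is a knight" must be False — and it is.
Xiu is a knave, so "Rhea and Xiu are knaves" must be False — and it is.
Bella is a knave, and the claim "Xiu and Nora are knights" is indeed False.
Clio (knight): "it is false that Bella is a knight" — true. ✓
Nora (knight): "Rhea is a knight and Bella is a knave" — true. ✓

Rhea is a knight, Kai is a knight, Kira is a knave, Xiu is a knave, Bella is a knave, Clio is a knight, and Nora is a knight.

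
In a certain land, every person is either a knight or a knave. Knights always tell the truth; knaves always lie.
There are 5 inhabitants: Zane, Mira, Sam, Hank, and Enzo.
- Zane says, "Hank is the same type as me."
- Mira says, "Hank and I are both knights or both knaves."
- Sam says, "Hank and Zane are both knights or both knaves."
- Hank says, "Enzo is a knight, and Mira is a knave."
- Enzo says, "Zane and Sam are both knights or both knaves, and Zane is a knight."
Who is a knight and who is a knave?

Zane is a knight, so "Hank is the same type as me" must be true — and it is.
Mira (knave): "Hank and I are both knights or both knaves" — False. ✓
Sam is a knight, so "Hank and Zane are both knights or both knaves" must be true — and it is.
As a knight, Hank's statement "Enzo is a knight, and Mira is a knave" should be true; it is.
Enzo is a knight, and the claim "Zane and Sam are both knights or both knaves, and Zane is a knight" is indeed true.

Knights: Zane, Sam, Hank, and Enzo. Knaves: Mira.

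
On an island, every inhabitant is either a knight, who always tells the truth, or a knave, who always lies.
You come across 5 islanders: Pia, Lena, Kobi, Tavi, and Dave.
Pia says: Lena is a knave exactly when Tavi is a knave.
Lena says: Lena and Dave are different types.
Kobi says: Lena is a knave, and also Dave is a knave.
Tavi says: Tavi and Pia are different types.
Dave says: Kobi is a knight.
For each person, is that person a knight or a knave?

Pia (knave): "Lena is a knave exactly when Tavi is a knave" — False. ✓
Lena is a knight, and the claim "Lena and Dave are different types" is indeed True.
Kobi is a knave, so "Lena is a knave, and also Dave is a knave" must be False — and it is.
Tavi is a knave, and the claim "Tavi and Pia are different types" is indeed False.
Dave (knave): "Kobi is a knight" — False. ✓

Pia is a knave, Lena is a knight, Kobi is a knave, Tavi is a knave, and Dave is a knave.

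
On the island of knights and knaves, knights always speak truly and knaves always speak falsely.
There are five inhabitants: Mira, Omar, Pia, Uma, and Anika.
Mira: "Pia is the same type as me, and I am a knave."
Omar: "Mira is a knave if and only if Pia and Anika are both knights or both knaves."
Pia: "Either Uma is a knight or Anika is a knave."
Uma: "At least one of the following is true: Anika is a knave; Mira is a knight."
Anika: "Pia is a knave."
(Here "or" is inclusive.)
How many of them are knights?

2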